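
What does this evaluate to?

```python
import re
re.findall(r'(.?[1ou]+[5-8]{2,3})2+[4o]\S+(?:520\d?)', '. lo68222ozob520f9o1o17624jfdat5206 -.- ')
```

['lo68']

The pattern matches optionally any character, then one or more of one of [1ou], then 2 to 3 of a character in [5-8] (captured); then one or more of a literal '2', then one of [4o]; then one or more of a non-whitespace character; then the literal '520', then optionally a digit (non-capturing group).
Matches: at [2:35] match 'lo68222ozob520f9o1o17624jfdat5206', group 1 = 'lo68'.
With a single group, `findall` returns only what that group captured — 1 item.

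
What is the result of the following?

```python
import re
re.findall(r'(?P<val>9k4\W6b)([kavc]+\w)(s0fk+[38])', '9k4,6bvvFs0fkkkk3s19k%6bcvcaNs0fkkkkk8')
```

Pattern: the literal '9k4', then a non-word character, then the literal '6b' (captured as 'val'); then one or more of one of [kavc], then a word character (captured); then the literal 's0f', then one or more of a literal 'k', then one of [38] (captured).
Walking the string: at [0:17] match '9k4,6bvvFs0fkkkk3', groups = ('9k4,6b', 'vvF', 's0fkkkk3').
3 groups means the one result is a tuple of 3 captured strings — 1 here.

[('9k4,6b', 'vvF', 's0fkkkk3')]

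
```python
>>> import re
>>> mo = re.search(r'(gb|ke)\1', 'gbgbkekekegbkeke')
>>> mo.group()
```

'gbgb'

`\1` has to match the exact text group 1 already captured.
The match spans [0:4] → 'gbgb'.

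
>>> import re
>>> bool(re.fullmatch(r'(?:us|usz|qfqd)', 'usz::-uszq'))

False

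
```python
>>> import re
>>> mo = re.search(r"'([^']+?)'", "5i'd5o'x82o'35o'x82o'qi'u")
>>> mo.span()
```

(2, 7)

Unlike `match`, `search` isn't anchored — it looks for the pattern anywhere in the string.
The match spans [2:7] → "'d5o'".
Captured: group 1 = 'd5o'.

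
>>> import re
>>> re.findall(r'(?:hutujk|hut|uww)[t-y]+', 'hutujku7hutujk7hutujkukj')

['hutujku', 'hutu', 'hutujku']

Alternation tries branches left to right and keeps the first one that lets the overall match succeed at that position.
`findall` yields the raw match text (3 of them) because the pattern has no groups.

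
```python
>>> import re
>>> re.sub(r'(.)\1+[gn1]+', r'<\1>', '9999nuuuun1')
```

'<9><u>'

`\1` is not a pattern — it's the concrete string captured by group 1, re-applied verbatim.
Matches: at [0:5] → '9999n'; at [5:11] → 'uuuun1'.
The replacement refers to a captured group, so each match is rewritten using its own captured text.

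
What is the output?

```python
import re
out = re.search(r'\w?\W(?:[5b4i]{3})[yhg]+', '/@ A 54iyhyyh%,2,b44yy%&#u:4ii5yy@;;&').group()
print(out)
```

A 54iyhyyh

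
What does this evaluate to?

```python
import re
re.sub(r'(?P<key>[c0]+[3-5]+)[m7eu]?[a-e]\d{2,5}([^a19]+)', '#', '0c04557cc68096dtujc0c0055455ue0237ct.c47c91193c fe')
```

Every occurrence is swapped for '#'.

'0c04557cc68096dtuj#91193c fe'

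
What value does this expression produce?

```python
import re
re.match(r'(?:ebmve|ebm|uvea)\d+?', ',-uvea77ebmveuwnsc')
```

`match` is anchored at position 0; if the pattern doesn't fit there, it returns None.
Here the pattern fails at index 0, so the call returns None.

None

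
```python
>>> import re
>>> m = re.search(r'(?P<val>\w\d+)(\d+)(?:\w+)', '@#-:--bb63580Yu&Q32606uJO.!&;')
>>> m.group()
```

Pattern: a word character, then one or more of a digit (captured as 'val'); then one or more of a digit (captured); then one or more of a word character (non-capturing group).
`re.search` scans for the first position where the pattern succeeds.
The match spans [7:15] → 'b63580Yu'.
Captured: group 1 = 'b6358', group 2 = '0'.

'b63580Yu'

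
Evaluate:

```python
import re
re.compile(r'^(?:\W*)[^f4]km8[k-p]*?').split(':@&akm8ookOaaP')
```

['', 'ookOaaP']

The pattern matches anchored at the start of the string; then zero or more of a non-word character (non-capturing group); then any character except [f4], then the literal 'km8', then zero or more of a character in [k-p] (lazy).
`split` removes every match and returns the 2 fragments in between.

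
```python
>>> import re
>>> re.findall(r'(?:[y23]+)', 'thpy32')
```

The pattern matches one or more of one of [y23] (non-capturing group).
Scanning left to right: at [3:6] → 'y32'.
`findall` yields the raw match text (1 of them) because the pattern has no groups.

['y32']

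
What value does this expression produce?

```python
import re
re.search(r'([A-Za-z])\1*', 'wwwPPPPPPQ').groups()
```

('w',)

`\1` is not a pattern — it's the concrete string captured by group 1, re-applied verbatim.
`re.search` tries every starting position until one works.
The match spans [0:3] → 'www'.
Captured: group 1 = 'w'.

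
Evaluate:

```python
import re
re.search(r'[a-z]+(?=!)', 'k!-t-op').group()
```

The lookaround is zero-width — it requires the adjacent text to match without consuming it, so the asserted text isn't part of the match.
`re.search` tries every starting position until one works.
The match spans [0:1] → 'k'.

'k'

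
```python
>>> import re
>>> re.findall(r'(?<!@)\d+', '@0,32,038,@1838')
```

['32', '038', '838']

The negative lookahead/lookbehind blocks any match where the forbidden context is present.
Walking the string: at [3:5] → '32'; at [6:9] → '038'; at [12:15] → '838'.
No capturing groups, so `findall` returns the 3 full match strings.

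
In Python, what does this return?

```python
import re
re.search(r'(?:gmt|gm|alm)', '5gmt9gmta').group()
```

Branches in `(...|...)` are attempted left-to-right; the first branch that allows the whole pattern to succeed is taken.
`re.search` tries every starting position until one works.
The match spans [1:4] → 'gmt'.

'gmt'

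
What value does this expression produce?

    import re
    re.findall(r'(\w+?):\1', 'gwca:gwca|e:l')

`\1` is not a pattern — it's the concrete string captured by group 1, re-applied verbatim.
Walking the string: at [0:9] match 'gwca:gwca', group 1 = 'gwca'.
Because there's exactly one group, `findall` drops the full match and keeps group 1 from the one hit.

['gwca']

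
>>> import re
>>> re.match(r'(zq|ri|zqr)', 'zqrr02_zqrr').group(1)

'zq'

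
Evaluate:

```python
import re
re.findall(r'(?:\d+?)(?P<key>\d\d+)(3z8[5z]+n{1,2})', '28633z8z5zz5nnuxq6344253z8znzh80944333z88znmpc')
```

The pattern matches one or more of a digit (lazy) (non-capturing group); then a digit, then one or more of a digit (captured as 'key'); then the literal '3z8', then one or more of one of [5z], then 1 to 2 of a literal 'n' (captured).
Matches: at [0:14] match '28633z8z5zz5nn', groups = ('863', '3z8z5zz5nn'); at [17:28] match '6344253z8zn', groups = ('34425', '3z8zn').
Multiple groups make `findall` return tuples — one 2-tuple for each match.

[('863', '3z8z5zz5nn'), ('34425', '3z8zn')]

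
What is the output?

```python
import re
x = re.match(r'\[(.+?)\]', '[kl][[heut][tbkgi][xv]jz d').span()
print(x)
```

With the lazy modifier that quantifier settles for the fewest repetitions that let the rest of the pattern succeed (the atoms after it are unaffected and can still be greedy).
With `match`, the pattern is implicitly anchored at the beginning.
The match spans [0:4] → '[kl]'.
Captured: group 1 = 'kl'.

(0, 4)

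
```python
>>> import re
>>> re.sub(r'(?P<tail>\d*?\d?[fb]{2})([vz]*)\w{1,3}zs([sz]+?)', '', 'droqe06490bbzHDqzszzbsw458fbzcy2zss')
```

Each match is replaced by ''.

'droqezbsw'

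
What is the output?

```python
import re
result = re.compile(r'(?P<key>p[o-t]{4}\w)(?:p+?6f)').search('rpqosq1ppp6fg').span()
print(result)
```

The pattern matches the literal 'p', then exactly 4 of a character in [o-t], then a word character (captured as 'key'); then one or more of the literal 'p' (lazy), then the literal '6f' (non-capturing group).
`re.search` tries every starting position until one works.
The match spans [1:12] → 'pqosq1ppp6f'.
Captured: group 1 = 'pqosq1'.

(1, 12)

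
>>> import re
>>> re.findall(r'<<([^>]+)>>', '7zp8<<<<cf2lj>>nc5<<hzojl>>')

['<<cf2lj', 'hzojl']

Scanning left to right: at [4:15] match '<<<<cf2lj>>', group 1 = '<<cf2lj'; at [18:27] match '<<hzojl>>', group 1 = 'hzojl'.
With a single group, `findall` returns only what that group captured — 2 items.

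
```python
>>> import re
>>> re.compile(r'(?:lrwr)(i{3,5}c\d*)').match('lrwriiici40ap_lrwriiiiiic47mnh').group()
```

'lrwriiic'

With `match`, the pattern is implicitly anchored at the beginning.
The match spans [0:8] → 'lrwriiic'.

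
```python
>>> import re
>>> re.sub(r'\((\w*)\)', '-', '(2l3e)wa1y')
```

Matches: at [0:6] → '(2l3e)'.
Each match is replaced by '-'.

'-wa1y'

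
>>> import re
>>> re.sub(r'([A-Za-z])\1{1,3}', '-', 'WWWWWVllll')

'-WV-'

A backreference is literal: `\1` must see the identical characters the first group matched.
Matches: at [0:4] → 'WWWW'; at [6:10] → 'llll'.
Every occurrence is swapped for '-'.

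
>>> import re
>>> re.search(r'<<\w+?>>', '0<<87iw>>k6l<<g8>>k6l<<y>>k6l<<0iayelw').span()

(1, 9)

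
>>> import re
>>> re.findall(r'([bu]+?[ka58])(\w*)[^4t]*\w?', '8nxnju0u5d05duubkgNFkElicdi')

[('u5', 'd05duubkgNFkElicdi')]

This matches one or more of one of [bu] (lazy), then one of [ka58] (captured); then zero or more of a word character (captured); then zero or more of any character except [4t], then optionally a word character.
Walking the string: at [7:27] match 'u5d05duubkgNFkElicdi', groups = ('u5', 'd05duubkgNFkElicdi').
2 groups means the one result is a tuple of 2 captured strings — 1 here.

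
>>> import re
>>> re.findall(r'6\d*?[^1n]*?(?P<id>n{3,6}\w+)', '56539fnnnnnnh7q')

['nnnnnnh7q']

Pattern: the literal '6', then zero or more of a digit (lazy), then zero or more of any character except [1n] (lazy); then 3 to 6 of a literal 'n', then one or more of a word character (captured as 'id').
Walking the string: at [1:15] match '6539fnnnnnnh7q', group 1 = 'nnnnnnh7q'.
`findall` collects group 1 from the one match (1 total).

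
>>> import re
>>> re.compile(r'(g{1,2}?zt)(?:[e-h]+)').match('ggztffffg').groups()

('ggzt',)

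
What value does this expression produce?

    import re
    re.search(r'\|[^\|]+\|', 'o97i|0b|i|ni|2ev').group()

'|0b|'

The match spans [4:8] → '|0b|'.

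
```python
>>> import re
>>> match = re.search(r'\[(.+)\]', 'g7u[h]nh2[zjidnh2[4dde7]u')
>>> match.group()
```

`search` walks the string left to right and returns the first match it finds.
The match spans [3:24] → '[h]nh2[zjidnh2[4dde7]'.
Captured: group 1 = 'h]nh2[zjidnh2[4dde7'.

'[h]nh2[zjidnh2[4dde7]'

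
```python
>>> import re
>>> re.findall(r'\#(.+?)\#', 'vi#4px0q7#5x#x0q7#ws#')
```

With the lazy modifier that quantifier settles for the fewest repetitions that let the rest of the pattern succeed (the atoms after it are unaffected and can still be greedy).
`findall` collects group 1 from each match (2 total).

['4px0q7', 'x0q7']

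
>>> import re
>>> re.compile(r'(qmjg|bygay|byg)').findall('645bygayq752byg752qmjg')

['bygay', 'byg', 'qmjg']

Alternation isn't longest-match — the leftmost alternative that fits at this position is chosen.
Matches: at [3:8] match 'bygay', group 1 = 'bygay'; at [12:15] match 'byg', group 1 = 'byg'; at [18:22] match 'qmjg', group 1 = 'qmjg'.
`findall` collects group 1 from each match (3 total).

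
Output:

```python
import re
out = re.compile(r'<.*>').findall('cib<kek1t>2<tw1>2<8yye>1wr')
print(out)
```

['<kek1t>2<tw1>2<8yye>']

`findall` yields the raw match text (1 of them) because the pattern has no groups.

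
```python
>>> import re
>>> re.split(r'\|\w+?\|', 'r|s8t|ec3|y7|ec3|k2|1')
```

Each match becomes a cut point; 4 segments remain.

['r', 'ec3', 'ec3', '1']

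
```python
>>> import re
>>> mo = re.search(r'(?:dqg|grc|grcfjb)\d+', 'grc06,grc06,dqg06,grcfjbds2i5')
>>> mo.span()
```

Unlike `match`, `search` isn't anchored — it looks for the pattern anywhere in the string.
The match spans [0:5] → 'grc06'.

(0, 5)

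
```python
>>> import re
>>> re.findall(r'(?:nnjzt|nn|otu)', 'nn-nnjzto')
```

['nn', 'nnjzt']

Alternation tries branches left to right and keeps the first one that lets the overall match succeed at that position.
Scanning left to right: at [0:2] → 'nn'; at [3:8] → 'nnjzt'.
No capturing groups, so `findall` returns the 2 full match strings.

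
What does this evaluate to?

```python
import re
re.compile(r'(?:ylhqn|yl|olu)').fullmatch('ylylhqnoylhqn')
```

None

For `fullmatch`, every character of the input must be accounted for by the pattern.
Here the string isn't matched end-to-end, so the call returns None.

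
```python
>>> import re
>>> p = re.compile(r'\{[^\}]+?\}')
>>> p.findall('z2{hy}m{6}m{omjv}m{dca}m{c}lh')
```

['{hy}', '{6}', '{omjv}', '{dca}', '{c}']

With no groups in the pattern, `findall` gives back each whole match — 5 here.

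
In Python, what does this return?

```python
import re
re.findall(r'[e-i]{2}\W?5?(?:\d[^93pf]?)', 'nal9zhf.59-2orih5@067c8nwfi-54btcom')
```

The pattern matches exactly 2 of a character in [e-i], then optionally a non-word character, then optionally the literal '5'; then a digit, then optionally any character except [93pf] (non-capturing group).
No capturing groups, so `findall` returns the 3 full match strings.

['hf.59-', 'ih5@', 'fi-54b']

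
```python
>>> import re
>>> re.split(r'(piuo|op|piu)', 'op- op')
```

Matches to split on: at [0:2] → 'op'; at [4:6] → 'op'.
The group in the pattern means `split` returns the separators' captures alongside the pieces.

['', 'op', '- ', 'op', '']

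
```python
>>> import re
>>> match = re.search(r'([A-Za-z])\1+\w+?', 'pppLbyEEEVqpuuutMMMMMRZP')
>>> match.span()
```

(0, 4)

`\1` has to match the exact text group 1 already captured.
`re.search` tries every starting position until one works.
The match spans [0:4] → 'pppL'.
Captured: group 1 = 'p'.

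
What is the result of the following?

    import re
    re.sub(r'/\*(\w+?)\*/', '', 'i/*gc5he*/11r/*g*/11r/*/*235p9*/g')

'i11r11r/*g'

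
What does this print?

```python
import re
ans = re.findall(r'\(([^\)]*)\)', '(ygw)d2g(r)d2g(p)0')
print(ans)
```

['ygw', 'r', 'p']

With a single group, `findall` returns only what that group captured — 3 items.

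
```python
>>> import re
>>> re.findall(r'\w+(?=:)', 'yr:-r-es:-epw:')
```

Lookahead/lookbehind check context without consuming it, so the matched span excludes the asserted characters.
Walking the string: at [0:2] → 'yr'; at [6:8] → 'es'; at [10:13] → 'epw'.
`findall` yields the raw match text (3 of them) because the pattern has no groups.

['yr', 'es', 'epw']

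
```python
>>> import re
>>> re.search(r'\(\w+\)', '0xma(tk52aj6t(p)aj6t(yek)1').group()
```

'(p)'

`search` walks the string left to right and returns the first match it finds.
The match spans [13:16] → '(p)'.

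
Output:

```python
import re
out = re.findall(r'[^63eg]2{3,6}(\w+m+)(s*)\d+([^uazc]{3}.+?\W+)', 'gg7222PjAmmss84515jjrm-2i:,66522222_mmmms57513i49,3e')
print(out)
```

Multiple groups make `findall` return tuples — one 3-tuple for each match.

[('PjAmm', 'ss', 'jjrm-'), ('_mmmm', 's', '3i49,')]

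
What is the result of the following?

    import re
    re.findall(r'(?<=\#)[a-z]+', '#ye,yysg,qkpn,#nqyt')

['ye', 'nqyt']

The `(?=…)`/`(?<=…)` assertion just peeks at neighbouring text; it doesn't advance the match position.
Scanning left to right: at [1:3] → 'ye'; at [15:19] → 'nqyt'.
`findall` yields the raw match text (2 of them) because the pattern has no groups.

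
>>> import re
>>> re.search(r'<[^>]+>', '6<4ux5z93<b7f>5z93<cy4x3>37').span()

(1, 14)

`search` walks the string left to right and returns the first match it finds.
The match spans [1:14] → '<4ux5z93<b7f>'.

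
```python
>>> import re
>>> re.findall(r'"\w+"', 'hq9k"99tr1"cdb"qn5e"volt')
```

['"99tr1"', '"qn5e"']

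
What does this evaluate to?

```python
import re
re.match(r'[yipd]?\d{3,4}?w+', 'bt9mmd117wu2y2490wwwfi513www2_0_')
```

`re.match` won't scan ahead — the pattern has to work from the very first character.
Here the pattern fails at index 0, so the call returns None.

None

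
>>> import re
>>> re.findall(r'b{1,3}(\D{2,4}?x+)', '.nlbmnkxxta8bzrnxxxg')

['mnkxx', 'zrnxxx']

This matches 1 to 3 of a literal 'b'; then 2 to 4 of a non-digit (lazy), then one or more of the literal 'x' (captured).
Walking the string: at [3:9] match 'bmnkxx', group 1 = 'mnkxx'; at [12:19] match 'bzrnxxx', group 1 = 'zrnxxx'.
`findall` collects group 1 from each match (2 total).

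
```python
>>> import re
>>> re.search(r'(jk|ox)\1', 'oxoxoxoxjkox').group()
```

After group 1 captures some text, `\1` only succeeds where that same text appears again.
Unlike `match`, `search` isn't anchored — it looks for the pattern anywhere in the string.
The match spans [0:4] → 'oxox'.
Captured: group 1 = 'ox'.

'oxox'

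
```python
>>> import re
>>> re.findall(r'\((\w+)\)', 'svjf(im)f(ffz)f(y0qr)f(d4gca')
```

`findall` collects group 1 from each match (3 total).

['im', 'ffz', 'y0qr']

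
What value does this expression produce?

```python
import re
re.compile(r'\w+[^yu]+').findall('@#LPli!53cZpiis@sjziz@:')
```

['LPli!53cZpiis@sjziz@:']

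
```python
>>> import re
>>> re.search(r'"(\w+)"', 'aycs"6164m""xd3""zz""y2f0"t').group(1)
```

Unlike `match`, `search` isn't anchored — it looks for the pattern anywhere in the string.
The match spans [4:11] → '"6164m"'.
Captured: group 1 = '6164m'.

'6164m'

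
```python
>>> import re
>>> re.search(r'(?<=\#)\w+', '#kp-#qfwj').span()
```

(1, 3)

The `(?=…)`/`(?<=…)` assertion just peeks at neighbouring text; it doesn't advance the match position.
`re.search` scans for the first position where the pattern succeeds.
The match spans [1:3] → 'kp'.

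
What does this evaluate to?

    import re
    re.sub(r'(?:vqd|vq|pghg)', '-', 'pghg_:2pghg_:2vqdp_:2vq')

'-_:2-_:2-p_:2-'

`|` is ordered: at each position the engine commits to the first alternative that works.
Every occurrence is swapped for '-'.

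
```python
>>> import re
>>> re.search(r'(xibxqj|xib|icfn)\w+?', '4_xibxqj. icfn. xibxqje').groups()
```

('xib',)

Unlike `match`, `search` isn't anchored — it looks for the pattern anywhere in the string.
The match spans [2:6] → 'xibx'.
Captured: group 1 = 'xib'.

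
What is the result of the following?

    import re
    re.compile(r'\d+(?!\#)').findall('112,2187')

['112', '2187']

A negative assertion filters positions out without eating any characters.
Walking the string: at [0:3] → '112'; at [4:8] → '2187'.
Since nothing is captured, `findall` lists the 2 matched substrings directly.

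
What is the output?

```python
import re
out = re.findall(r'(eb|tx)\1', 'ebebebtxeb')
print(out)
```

`\1` has to match the exact text group 1 already captured.
`findall` collects group 1 from the one match (1 total).

['eb']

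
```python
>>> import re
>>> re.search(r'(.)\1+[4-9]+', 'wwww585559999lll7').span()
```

(0, 13)

The backreference `\1` re-matches whatever the first group consumed, character for character.
Unlike `match`, `search` isn't anchored — it looks for the pattern anywhere in the string.
The match spans [0:13] → 'wwww585559999'.
Captured: group 1 = 'w'.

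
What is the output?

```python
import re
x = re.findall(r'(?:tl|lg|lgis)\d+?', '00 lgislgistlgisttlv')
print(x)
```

[]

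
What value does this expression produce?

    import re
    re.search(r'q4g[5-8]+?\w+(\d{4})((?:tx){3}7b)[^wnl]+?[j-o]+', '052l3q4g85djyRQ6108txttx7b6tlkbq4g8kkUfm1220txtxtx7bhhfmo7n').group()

'q4g85djyRQ6108txttx7b6tlkbq4g8kkUfm1220txtxtx7bhhfmo'

The pattern matches the literal 'q4g', then one or more of a character in [5-8] (lazy), then one or more of a word character; then exactly 4 of a digit (captured); then the literal 'tx' repeated 3 times, then the literal '7b' (captured); then one or more of any character except [wnl] (lazy), then one or more of a character in [j-o].
`re.search` scans for the first position where the pattern succeeds.
The match spans [5:57] → 'q4g85djyRQ6108txttx7b6tlkbq4g8kkUfm1220txtxtx7bhhfmo'.
Captured: group 1 = '1220', group 2 = 'txtxtx7b'.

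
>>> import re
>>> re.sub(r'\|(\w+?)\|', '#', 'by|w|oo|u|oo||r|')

'by#oo#oo|#'

Matches: at [2:5] → '|w|'; at [7:10] → '|u|'; at [13:16] → '|r|'.
`sub` substitutes '#' at each match site.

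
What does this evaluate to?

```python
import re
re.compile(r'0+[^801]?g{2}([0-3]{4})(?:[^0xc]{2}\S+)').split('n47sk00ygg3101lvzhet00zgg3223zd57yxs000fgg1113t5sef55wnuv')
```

['n47sk', '3101', '']

With a capturing group present, the delimiter's captured portion is kept in the result list.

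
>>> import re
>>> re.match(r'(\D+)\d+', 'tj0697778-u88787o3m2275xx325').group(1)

The match spans [0:9] → 'tj0697778'.
Captured: group 1 = 'tj'.

'tj'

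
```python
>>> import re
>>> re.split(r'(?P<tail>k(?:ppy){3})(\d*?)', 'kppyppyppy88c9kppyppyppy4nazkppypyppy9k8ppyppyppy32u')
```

['', 'kppyppyppy', '', '88c9', 'kppyppyppy', '', '4nazkppypyppy9k8ppyppyppy32u']

This matches the literal 'k', then the literal 'ppy' repeated 3 times (captured as 'tail'); then zero or more of a digit (lazy) (captured).
Matches to split on: at [0:10] → 'kppyppyppy'; at [14:24] → 'kppyppyppy'.
With a capturing group present, the delimiter's captured portion is kept in the result list.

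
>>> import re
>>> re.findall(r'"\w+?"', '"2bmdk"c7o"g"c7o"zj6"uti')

Matches: at [0:7] → '"2bmdk"'; at [10:13] → '"g"'; at [16:21] → '"zj6"'.
`findall` yields the raw match text (3 of them) because the pattern has no groups.

['"2bmdk"', '"g"', '"zj6"']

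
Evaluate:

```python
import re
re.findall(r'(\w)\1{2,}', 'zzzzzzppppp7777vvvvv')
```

['z', 'p', '7', 'v']

`\1` is not a pattern — it's the concrete string captured by group 1, re-applied verbatim.
Walking the string: at [0:6] match 'zzzzzz', group 1 = 'z'; at [6:11] match 'ppppp', group 1 = 'p'; at [11:15] match '7777', group 1 = '7'; at [15:20] match 'vvvvv', group 1 = 'v'.
One capturing group, so `findall` returns just the captured substring from each match — 4 in all.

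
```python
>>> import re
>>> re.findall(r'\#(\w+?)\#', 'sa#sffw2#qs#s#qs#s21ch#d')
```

['sffw2', 's', 's21ch']

Scanning left to right: at [2:9] match '#sffw2#', group 1 = 'sffw2'; at [11:14] match '#s#', group 1 = 's'; at [16:23] match '#s21ch#', group 1 = 's21ch'.
Because there's exactly one group, `findall` drops the full match and keeps group 1 from each hit.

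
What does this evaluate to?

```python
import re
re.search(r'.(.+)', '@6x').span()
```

(0, 3)

The pattern matches any character; then one or more of any character (captured).
`re.search` tries every starting position until one works.
The match spans [0:3] → '@6x'.
Captured: group 1 = '6x'.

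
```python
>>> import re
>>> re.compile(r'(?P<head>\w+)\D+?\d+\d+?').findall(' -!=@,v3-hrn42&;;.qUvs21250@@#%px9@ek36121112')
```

['v3', 'qUv', 'px9']

The pattern matches one or more of a word character (captured as 'head'); then one or more of a non-digit (lazy), then one or more of a digit; then one or more of a digit (lazy).
With a single group, `findall` returns only what that group captured — 3 items.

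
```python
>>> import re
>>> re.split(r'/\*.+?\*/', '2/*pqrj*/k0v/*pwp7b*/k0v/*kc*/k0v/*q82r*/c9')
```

['2', 'k0v', 'k0v', 'k0v', 'c9']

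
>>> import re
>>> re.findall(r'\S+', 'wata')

['wata']

The pattern matches one or more of a non-whitespace character.
Matches: at [0:4] → 'wata'.
With no groups in the pattern, `findall` gives back each whole match — 1 here.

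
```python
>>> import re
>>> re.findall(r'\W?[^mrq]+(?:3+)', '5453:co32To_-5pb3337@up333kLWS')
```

Pattern: optionally a non-word character, then one or more of any character except [mrq]; then one or more of a literal '3' (non-capturing group).
No capturing groups, so `findall` returns the 1 full match string.

['5453:co32To_-5pb3337@up333']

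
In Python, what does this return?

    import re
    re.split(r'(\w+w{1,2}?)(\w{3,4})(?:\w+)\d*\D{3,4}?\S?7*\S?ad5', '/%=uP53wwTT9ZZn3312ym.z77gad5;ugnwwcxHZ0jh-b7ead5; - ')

['/%=', 'uP53ww', 'TT9Z', ';', 'ugnww', 'cxHZ', '; - ']

The pattern matches one or more of a word character, then 1 to 2 of the literal 'w' (lazy) (captured); then 3 to 4 of a word character (captured); then one or more of a word character (non-capturing group); then zero or more of a digit, then 3 to 4 of a non-digit (lazy), then optionally a non-whitespace character; then zero or more of the literal '7', then optionally a non-whitespace character, then the literal 'ad5'.
Because the pattern has a capturing group, `split` also inserts each captured text between the pieces.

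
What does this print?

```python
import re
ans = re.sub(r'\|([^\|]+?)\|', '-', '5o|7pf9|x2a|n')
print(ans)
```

5o-x2a|n

Matches: at [2:8] → '|7pf9|'.
Every occurrence is swapped for '-'.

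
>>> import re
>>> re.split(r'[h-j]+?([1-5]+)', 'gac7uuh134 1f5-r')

['gac7uu', '134', ' 1f5-r']

Pattern: one or more of a character in [h-j] (lazy); then one or more of a character in [1-5] (captured).
Matches to split on: at [6:10] → 'h134'.
`re.split` interleaves the captured-group text with the surrounding fragments.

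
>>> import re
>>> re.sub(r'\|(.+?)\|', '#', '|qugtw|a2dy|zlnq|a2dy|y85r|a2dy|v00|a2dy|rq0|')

Matches: at [0:7] → '|qugtw|'; at [11:17] → '|zlnq|'; at [21:27] → '|y85r|'; at [31:36] → '|v00|'; at [40:45] → '|rq0|'.
Each match is replaced by '#'.

'#a2dy#a2dy#a2dy#a2dy#'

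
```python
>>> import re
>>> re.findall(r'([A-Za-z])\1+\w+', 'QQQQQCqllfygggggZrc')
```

['Q']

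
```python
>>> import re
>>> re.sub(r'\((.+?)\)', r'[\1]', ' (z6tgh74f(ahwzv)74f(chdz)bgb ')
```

Lazy quantifiers expand one character at a time until the remainder of the pattern can match.
Matches: at [1:17] → '(z6tgh74f(ahwzv)'; at [20:26] → '(chdz)'.
Each match is replaced using the text its own group 1 captured.

' [z6tgh74f(ahwzv]74f[chdz]bgb '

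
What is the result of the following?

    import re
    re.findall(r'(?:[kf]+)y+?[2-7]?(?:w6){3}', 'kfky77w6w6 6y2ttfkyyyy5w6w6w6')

['fkyyyy5w6w6w6']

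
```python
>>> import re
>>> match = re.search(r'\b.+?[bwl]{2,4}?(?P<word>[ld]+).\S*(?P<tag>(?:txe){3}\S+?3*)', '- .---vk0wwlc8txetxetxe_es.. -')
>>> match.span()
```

(6, 24)

Pattern: a word boundary (`\b`, zero-width); then one or more of any character (lazy), then 2 to 4 of one of [bwl] (lazy); then one or more of one of [ld] (captured as 'word'); then any character, then zero or more of a non-whitespace character; then the literal 'txe' repeated 3 times, then one or more of a non-whitespace character (lazy), then zero or more of a literal '3' (captured as 'tag').
`re.search` scans for the first position where the pattern succeeds.
The match spans [6:24] → 'vk0wwlc8txetxetxe_'.
Captured: group 1 = 'l', group 2 = 'txetxetxe_'.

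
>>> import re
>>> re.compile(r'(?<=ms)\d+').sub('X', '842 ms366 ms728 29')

Because the assertion is zero-width, the text it checks is not consumed and won't appear in the result.
Each match is replaced by 'X'.

'842 msX msX 29'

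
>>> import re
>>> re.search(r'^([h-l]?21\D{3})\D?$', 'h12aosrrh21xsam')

None

This matches anchored at the start of the string; then optionally a character in [h-l], then the literal '21', then exactly 3 of a non-digit (captured); then optionally a non-digit; then anchored at the end.
`search` walks the string left to right and returns the first match it finds.
Here no position works, so the call returns None.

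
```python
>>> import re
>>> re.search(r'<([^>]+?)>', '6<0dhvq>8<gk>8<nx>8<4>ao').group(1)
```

'0dhvq'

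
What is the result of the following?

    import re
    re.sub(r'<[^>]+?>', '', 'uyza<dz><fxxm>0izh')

'uyza0izh'

Every occurrence is swapped for ''.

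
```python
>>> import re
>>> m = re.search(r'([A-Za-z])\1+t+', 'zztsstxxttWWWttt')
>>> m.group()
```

After group 1 captures some text, `\1` only succeeds where that same text appears again.
Unlike `match`, `search` isn't anchored — it looks for the pattern anywhere in the string.
The match spans [0:3] → 'zzt'.
Captured: group 1 = 'z'.

'zzt'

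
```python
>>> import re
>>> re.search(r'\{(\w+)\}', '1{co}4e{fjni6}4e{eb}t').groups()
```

`re.search` tries every starting position until one works.
The match spans [1:5] → '{co}'.
Captured: group 1 = 'co'.

('co',)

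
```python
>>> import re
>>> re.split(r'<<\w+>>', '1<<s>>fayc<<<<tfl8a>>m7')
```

Matches to split on: at [1:6] → '<<s>>'; at [12:21] → '<<tfl8a>>'.
Each match becomes a cut point; 3 segments remain.

['1', 'fayc<<', 'm7']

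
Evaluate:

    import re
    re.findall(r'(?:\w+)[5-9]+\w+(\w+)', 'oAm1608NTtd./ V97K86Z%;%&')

['d', 'Z']

This matches one or more of a word character (non-capturing group); then one or more of a character in [5-9], then one or more of a word character; then one or more of a word character (captured).
Walking the string: at [0:11] match 'oAm1608NTtd', group 1 = 'd'; at [14:21] match 'V97K86Z', group 1 = 'Z'.
Because there's exactly one group, `findall` drops the full match and keeps group 1 from each hit.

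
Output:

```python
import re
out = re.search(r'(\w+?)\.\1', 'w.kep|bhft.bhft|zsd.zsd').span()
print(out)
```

(6, 15)

The backreference `\1` re-matches whatever the first group consumed, character for character.
The match spans [6:15] → 'bhft.bhft'.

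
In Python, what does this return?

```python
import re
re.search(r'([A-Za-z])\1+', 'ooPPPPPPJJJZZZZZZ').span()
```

`\1` has to match the exact text group 1 already captured.
`re.search` scans for the first position where the pattern succeeds.
The match spans [0:2] → 'oo'.
Captured: group 1 = 'o'.

(0, 2)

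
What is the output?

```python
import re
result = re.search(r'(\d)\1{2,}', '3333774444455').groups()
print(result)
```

The backreference `\1` re-matches whatever the first group consumed, character for character.
`re.search` tries every starting position until one works.
The match spans [0:4] → '3333'.
Captured: group 1 = '3'.

('3',)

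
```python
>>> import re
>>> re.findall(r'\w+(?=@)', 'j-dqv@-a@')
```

['dqv', 'a']

Because the assertion is zero-width, the text it checks is not consumed and won't appear in the result.
`findall` yields the raw match text (2 of them) because the pattern has no groups.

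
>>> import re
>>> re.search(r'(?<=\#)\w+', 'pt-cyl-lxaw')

None

The positive lookaround only admits positions where the adjacent text matches; those characters stay outside the span.
Unlike `match`, `search` isn't anchored — it looks for the pattern anywhere in the string.
Here nothing in the string fits, so the call returns None.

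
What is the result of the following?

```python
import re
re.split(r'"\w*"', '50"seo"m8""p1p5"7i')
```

['50', 'm8', 'p1p5"7i']

Matches to split on: at [2:7] → '"seo"'; at [9:11] → '""'.
Splitting on the pattern gives 3 pieces.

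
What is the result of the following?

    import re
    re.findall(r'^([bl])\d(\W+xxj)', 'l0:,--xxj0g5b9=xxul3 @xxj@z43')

Pattern: anchored at the start of the string; then one of [bl] (captured); then a digit; then one or more of a non-word character, then the literal 'xxj' (captured).
Matches: at [0:9] match 'l0:,--xxj', groups = ('l', ':,--xxj').
`findall` packs the 2 group values into a tuple for every match.

[('l', ':,--xxj')]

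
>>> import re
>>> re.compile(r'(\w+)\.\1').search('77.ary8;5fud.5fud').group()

`\1` is not a pattern — it's the concrete string captured by group 1, re-applied verbatim.
The match spans [8:17] → '5fud.5fud'.

'5fud.5fud'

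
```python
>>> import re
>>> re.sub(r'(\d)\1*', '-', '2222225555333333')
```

'---'

`\1` has to match the exact text group 1 already captured.
Matches: at [0:6] → '222222'; at [6:10] → '5555'; at [10:16] → '333333'.
`sub` substitutes '-' at each match site.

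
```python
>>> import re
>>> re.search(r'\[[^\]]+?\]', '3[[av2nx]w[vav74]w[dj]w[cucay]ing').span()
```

`re.search` tries every starting position until one works.
The match spans [1:9] → '[[av2nx]'.

(1, 9)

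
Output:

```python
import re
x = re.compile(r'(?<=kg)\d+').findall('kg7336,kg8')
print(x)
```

['7336', '8']

The lookaround is zero-width — it requires the adjacent text to match without consuming it, so the asserted text isn't part of the match.
`findall` yields the raw match text (2 of them) because the pattern has no groups.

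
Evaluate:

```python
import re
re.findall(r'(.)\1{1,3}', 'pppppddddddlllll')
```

['p', 'd', 'd', 'l']

`\1` is not a pattern — it's the concrete string captured by group 1, re-applied verbatim.
Because there's exactly one group, `findall` drops the full match and keeps group 1 from each hit.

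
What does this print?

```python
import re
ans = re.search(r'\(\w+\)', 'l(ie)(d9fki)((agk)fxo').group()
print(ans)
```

The match spans [1:5] → '(ie)'.

(ie)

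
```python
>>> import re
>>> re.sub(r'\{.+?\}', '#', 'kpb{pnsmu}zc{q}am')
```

'kpb#zc#am'

Lazy quantifiers expand one character at a time until the remainder of the pattern can match.
Every occurrence is swapped for '#'.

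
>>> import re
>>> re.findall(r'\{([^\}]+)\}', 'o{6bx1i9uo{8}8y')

Walking the string: at [1:13] match '{6bx1i9uo{8}', group 1 = '6bx1i9uo{8'.
`findall` collects group 1 from the one match (1 total).

['6bx1i9uo{8']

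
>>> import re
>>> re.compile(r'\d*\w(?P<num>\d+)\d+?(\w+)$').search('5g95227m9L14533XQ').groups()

The match spans [0:17] → '5g95227m9L14533XQ'.
Captured: group 1 = '9522', group 2 = 'm9L14533XQ'.

('9522', 'm9L14533XQ')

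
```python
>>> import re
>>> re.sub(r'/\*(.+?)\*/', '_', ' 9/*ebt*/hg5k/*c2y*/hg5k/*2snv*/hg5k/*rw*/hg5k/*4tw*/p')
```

Every occurrence is swapped for '_'.

' 9_hg5k_hg5k_hg5k_hg5k_p'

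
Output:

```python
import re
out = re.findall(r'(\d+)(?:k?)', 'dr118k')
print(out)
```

['118']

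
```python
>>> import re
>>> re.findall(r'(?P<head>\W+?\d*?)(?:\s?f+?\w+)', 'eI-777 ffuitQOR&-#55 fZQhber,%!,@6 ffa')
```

Because there's exactly one group, `findall` drops the full match and keeps group 1 from each hit.

['-777', '&-#55', ',%!,@6']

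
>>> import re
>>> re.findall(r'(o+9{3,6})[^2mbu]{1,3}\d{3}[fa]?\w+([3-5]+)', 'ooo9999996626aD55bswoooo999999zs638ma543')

[('ooo999999', '3')]

The pattern matches one or more of a literal 'o', then 3 to 6 of the literal '9' (captured); then 1 to 3 of any character except [2mbu], then exactly 3 of a digit; then optionally one of [fa]; then one or more of a word character; then one or more of a character in [3-5] (captured).
Multiple groups make `findall` return tuples — one 2-tuple for the one match.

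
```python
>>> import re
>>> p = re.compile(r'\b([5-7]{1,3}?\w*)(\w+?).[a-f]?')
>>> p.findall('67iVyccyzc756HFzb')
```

[('67iVyccyzc756HF', 'z')]

The pattern matches a word boundary (`\b`, zero-width); then 1 to 3 of a character in [5-7] (lazy), then zero or more of a word character (captured); then one or more of a word character (lazy) (captured); then any character, then optionally a character in [a-f].
Walking the string: at [0:17] match '67iVyccyzc756HFzb', groups = ('67iVyccyzc756HF', 'z').
`findall` packs the 2 group values into a tuple for every match.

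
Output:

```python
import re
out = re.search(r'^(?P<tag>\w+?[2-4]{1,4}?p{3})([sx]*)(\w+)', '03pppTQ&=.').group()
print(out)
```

03pppTQ

This matches anchored at the start of the string; then one or more of a word character (lazy), then 1 to 4 of a character in [2-4] (lazy), then exactly 3 of a literal 'p' (captured as 'tag'); then zero or more of one of [sx] (captured); then one or more of a word character (captured).
Unlike `match`, `search` isn't anchored — it looks for the pattern anywhere in the string.
The match spans [0:7] → '03pppTQ'.
Captured: group 1 = '03ppp', group 2 = '', group 3 = 'TQ'.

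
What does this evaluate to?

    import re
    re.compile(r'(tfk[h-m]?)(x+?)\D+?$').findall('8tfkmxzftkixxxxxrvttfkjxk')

The pattern matches the literal 'tfk', then optionally a character in [h-m] (captured); then one or more of a literal 'x' (lazy) (captured); then one or more of a non-digit (lazy); then anchored at the end.
Matches: at [1:25] match 'tfkmxzftkixxxxxrvttfkjxk', groups = ('tfkm', 'x').
With 2 capturing groups, `findall` returns a 2-tuple per match.

[('tfkm', 'x')]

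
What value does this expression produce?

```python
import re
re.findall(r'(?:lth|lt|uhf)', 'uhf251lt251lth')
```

['uhf', 'lt', 'lth']

Branches in `(...|...)` are attempted left-to-right; the first branch that allows the whole pattern to succeed is taken.
Scanning left to right: at [0:3] → 'uhf'; at [6:8] → 'lt'; at [11:14] → 'lth'.
No capturing groups, so `findall` returns the 3 full match strings.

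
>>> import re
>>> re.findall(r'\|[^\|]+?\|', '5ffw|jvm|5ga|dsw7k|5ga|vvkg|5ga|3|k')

Matches: at [4:9] → '|jvm|'; at [12:19] → '|dsw7k|'; at [22:28] → '|vvkg|'; at [31:34] → '|3|'.
Since nothing is captured, `findall` lists the 4 matched substrings directly.

['|jvm|', '|dsw7k|', '|vvkg|', '|3|']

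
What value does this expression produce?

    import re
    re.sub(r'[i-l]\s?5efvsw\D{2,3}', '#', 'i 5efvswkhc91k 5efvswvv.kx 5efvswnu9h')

'#91#kx 5efvswnu9h'

The pattern matches a character in [i-l], then optionally whitespace; then the literal '5ef', then the literal 'vsw', then 2 to 3 of a non-digit.
Every occurrence is swapped for '#'.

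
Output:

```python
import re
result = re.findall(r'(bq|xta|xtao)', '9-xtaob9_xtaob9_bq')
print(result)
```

`|` is ordered: at each position the engine commits to the first alternative that works.
Matches: at [2:5] match 'xta', group 1 = 'xta'; at [9:12] match 'xta', group 1 = 'xta'; at [16:18] match 'bq', group 1 = 'bq'.
With a single group, `findall` returns only what that group captured — 3 items.

['xta', 'xta', 'bq']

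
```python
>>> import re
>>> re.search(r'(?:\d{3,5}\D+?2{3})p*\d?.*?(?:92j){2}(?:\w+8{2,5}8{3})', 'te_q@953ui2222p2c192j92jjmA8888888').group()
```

Pattern: 3 to 5 of a digit, then one or more of a non-digit (lazy), then exactly 3 of the literal '2' (non-capturing group); then zero or more of the literal 'p', then optionally a digit; then zero or more of any character (lazy), then the literal '92j' repeated 2 times; then one or more of a word character, then 2 to 5 of a literal '8', then exactly 3 of a literal '8' (non-capturing group).
`re.search` tries every starting position until one works.
The match spans [5:34] → '953ui2222p2c192j92jjmA8888888'.

'953ui2222p2c192j92jjmA8888888'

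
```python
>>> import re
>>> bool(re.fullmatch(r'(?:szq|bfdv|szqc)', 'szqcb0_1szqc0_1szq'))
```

`re.fullmatch` requires the pattern to consume the entire string.
Here the pattern can't cover the whole string, so the call returns None, and `bool(None)` is False.

False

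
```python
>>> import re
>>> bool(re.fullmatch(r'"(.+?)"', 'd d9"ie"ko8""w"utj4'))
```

`fullmatch` succeeds only if the pattern covers the string from start to end.
Here there's no way to consume every character, so the call returns None, and `bool(None)` is False.

False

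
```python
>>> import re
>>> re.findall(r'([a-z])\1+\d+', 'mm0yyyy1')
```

After group 1 captures some text, `\1` only succeeds where that same text appears again.
Matches: at [0:3] match 'mm0', group 1 = 'm'; at [3:8] match 'yyyy1', group 1 = 'y'.
`findall` collects group 1 from each match (2 total).

['m', 'y']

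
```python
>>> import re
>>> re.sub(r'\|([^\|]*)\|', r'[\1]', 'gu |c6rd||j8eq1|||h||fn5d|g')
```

Matches: at [3:9] → '|c6rd|'; at [9:16] → '|j8eq1|'; at [16:18] → '||'; at [19:21] → '||'.
The replacement refers to a captured group, so each match is rewritten using its own captured text.

'gu [c6rd][j8eq1][]h[]fn5d|g'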